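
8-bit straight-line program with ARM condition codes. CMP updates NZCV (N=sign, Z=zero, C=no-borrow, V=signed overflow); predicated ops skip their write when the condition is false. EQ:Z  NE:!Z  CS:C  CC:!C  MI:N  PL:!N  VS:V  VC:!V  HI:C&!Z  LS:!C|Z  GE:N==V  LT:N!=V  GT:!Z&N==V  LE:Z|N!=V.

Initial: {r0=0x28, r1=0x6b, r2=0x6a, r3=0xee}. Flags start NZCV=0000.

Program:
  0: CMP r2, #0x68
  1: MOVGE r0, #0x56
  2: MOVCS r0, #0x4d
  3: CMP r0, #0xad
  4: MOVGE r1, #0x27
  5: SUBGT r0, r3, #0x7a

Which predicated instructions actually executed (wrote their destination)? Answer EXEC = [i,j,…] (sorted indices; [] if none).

0: ✓ CMP  NZCV=0010
1: ✓ MOVGE  r0←0x56
2: ✓ MOVCS  r0←0x4d
3: ✓ CMP  NZCV=1001
4: ✓ MOVGE  r1←0x27
5: ✓ SUBGT  r0←0x74

EXEC = [1,2,4,5]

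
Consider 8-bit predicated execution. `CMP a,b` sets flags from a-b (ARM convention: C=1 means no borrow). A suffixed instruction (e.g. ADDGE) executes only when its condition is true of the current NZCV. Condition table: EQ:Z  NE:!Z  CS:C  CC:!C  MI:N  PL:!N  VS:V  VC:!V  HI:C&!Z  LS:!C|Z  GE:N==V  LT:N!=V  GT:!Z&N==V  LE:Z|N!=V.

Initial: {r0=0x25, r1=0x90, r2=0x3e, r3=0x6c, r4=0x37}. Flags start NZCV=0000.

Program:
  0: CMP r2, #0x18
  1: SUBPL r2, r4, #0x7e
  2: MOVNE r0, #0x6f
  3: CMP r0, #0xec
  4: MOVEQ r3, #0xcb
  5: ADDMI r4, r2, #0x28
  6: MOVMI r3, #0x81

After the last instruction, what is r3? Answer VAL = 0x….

VAL = 0x81

0: ✓ CMP  NZCV=0010
1: ✓ SUBPL  r2←0xb9
2: ✓ MOVNE  r0←0x6f
3: ✓ CMP  NZCV=1001
4: · MOVEQ
5: ✓ ADDMI  r4←0xe1
6: ✓ MOVMI  r3←0x81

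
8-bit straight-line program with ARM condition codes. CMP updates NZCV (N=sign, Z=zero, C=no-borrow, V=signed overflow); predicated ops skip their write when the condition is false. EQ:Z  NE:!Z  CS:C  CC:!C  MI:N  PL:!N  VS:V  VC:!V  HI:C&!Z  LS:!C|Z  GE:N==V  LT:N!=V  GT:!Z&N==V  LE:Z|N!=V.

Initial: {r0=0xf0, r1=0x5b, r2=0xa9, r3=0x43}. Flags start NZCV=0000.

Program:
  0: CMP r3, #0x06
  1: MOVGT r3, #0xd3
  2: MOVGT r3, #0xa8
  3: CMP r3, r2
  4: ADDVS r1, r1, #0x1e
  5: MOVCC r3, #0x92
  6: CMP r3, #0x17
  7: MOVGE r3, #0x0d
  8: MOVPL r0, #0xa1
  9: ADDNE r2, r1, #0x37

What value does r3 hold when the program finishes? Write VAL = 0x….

VAL = 0x92

0: ✓ CMP  NZCV=0010
1: ✓ MOVGT  r3←0xd3
2: ✓ MOVGT  r3←0xa8
3: ✓ CMP  NZCV=1000
4: · ADDVS
5: ✓ MOVCC  r3←0x92
6: ✓ CMP  NZCV=0011
7: · MOVGE
8: ✓ MOVPL  r0←0xa1
9: ✓ ADDNE  r2←0x92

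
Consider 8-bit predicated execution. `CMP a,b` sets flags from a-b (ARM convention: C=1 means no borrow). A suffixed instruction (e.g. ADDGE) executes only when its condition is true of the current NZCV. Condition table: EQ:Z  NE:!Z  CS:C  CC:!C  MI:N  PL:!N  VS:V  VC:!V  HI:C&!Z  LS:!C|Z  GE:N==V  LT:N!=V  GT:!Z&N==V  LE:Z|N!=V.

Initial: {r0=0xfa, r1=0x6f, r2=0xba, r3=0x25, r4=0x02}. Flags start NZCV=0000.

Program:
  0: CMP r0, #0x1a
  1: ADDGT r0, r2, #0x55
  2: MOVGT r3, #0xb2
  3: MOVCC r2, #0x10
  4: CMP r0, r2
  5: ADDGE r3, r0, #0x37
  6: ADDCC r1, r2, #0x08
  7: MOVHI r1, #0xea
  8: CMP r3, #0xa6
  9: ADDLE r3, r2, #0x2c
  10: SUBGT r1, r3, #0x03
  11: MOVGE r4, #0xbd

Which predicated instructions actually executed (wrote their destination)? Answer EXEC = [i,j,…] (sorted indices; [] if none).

0: ✓ CMP  NZCV=1010
1: · ADDGT
2: · MOVGT
3: · MOVCC
4: ✓ CMP  NZCV=0010
5: ✓ ADDGE  r3←0x31
6: · ADDCC
7: ✓ MOVHI  r1←0xea
8: ✓ CMP  NZCV=1001
9: · ADDLE
10: ✓ SUBGT  r1←0x2e
11: ✓ MOVGE  r4←0xbd

EXEC = [5,7,10,11]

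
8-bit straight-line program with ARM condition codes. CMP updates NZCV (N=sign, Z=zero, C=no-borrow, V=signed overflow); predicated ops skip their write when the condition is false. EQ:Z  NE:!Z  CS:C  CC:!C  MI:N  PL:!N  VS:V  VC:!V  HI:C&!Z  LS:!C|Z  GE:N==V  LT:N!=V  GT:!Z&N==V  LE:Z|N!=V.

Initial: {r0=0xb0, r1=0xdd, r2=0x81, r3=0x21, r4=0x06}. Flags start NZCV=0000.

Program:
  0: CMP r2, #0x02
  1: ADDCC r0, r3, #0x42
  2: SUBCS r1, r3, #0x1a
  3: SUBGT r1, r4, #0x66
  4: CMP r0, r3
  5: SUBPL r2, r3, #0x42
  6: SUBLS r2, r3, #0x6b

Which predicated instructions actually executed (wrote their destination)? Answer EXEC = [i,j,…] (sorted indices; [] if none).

0: ✓ CMP  NZCV=0011
1: · ADDCC
2: ✓ SUBCS  r1←0x07
3: · SUBGT
4: ✓ CMP  NZCV=1010
5: · SUBPL
6: · SUBLS

EXEC = [2]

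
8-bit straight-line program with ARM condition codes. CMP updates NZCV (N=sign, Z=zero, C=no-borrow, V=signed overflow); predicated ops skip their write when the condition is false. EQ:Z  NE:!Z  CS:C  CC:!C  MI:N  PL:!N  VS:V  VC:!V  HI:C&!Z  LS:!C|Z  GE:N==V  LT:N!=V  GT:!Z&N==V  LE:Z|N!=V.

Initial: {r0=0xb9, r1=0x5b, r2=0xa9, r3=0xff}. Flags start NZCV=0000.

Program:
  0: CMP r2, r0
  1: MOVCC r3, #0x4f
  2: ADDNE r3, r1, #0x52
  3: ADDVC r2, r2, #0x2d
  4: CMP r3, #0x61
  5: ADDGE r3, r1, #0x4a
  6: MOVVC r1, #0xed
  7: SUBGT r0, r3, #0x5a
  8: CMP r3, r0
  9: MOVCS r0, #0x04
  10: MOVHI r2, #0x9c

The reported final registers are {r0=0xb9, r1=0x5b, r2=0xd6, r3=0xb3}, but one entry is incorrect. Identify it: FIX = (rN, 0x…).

FIX = (r3, 0xad)

[0] flags=1000 → (cmp)
[1] flags=1000 CC?T → r3=0x4f
[2] flags=1000 NE?T → r3=0xad
[3] flags=1000 VC?T → r2=0xd6
[4] flags=0011 → (cmp)
[5] flags=0011 GE?F → skip
[6] flags=0011 VC?F → skip
[7] flags=0011 GT?F → skip
[8] flags=1000 → (cmp)
[9] flags=1000 CS?F → skip
[10] flags=1000 HI?F → skip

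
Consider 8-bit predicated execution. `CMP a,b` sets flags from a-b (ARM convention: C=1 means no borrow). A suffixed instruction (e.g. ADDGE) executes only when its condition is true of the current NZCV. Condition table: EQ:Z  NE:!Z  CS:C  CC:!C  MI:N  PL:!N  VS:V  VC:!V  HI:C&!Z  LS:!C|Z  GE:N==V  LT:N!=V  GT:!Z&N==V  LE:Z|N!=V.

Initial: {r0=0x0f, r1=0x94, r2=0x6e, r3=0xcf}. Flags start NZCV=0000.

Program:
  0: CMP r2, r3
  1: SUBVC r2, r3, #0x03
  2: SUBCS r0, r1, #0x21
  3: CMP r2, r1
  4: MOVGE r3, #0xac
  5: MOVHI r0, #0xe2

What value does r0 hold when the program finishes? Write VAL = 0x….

VAL = 0x0f

0: ✓ CMP  NZCV=1001
1: · SUBVC
2: · SUBCS
3: ✓ CMP  NZCV=1001
4: ✓ MOVGE  r3←0xac
5: · MOVHI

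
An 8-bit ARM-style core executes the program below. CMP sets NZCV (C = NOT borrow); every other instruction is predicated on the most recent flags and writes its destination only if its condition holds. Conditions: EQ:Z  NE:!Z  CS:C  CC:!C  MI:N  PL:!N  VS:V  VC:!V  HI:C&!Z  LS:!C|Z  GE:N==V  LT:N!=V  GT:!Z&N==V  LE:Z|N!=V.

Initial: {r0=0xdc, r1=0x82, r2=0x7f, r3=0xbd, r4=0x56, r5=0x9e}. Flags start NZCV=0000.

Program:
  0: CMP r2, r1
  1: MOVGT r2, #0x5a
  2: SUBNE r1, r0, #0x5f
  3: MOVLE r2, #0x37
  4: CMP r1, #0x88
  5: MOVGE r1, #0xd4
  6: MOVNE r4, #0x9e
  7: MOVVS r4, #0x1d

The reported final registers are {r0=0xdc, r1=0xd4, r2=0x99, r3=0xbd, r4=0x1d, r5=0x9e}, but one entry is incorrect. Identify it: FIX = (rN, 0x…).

[0] flags=1001 → (cmp)
[1] flags=1001 GT?T → r2=0x5a
[2] flags=1001 NE?T → r1=0x7d
[3] flags=1001 LE?F → skip
[4] flags=1001 → (cmp)
[5] flags=1001 GE?T → r1=0xd4
[6] flags=1001 NE?T → r4=0x9e
[7] flags=1001 VS?T → r4=0x1d

FIX = (r2, 0x5a)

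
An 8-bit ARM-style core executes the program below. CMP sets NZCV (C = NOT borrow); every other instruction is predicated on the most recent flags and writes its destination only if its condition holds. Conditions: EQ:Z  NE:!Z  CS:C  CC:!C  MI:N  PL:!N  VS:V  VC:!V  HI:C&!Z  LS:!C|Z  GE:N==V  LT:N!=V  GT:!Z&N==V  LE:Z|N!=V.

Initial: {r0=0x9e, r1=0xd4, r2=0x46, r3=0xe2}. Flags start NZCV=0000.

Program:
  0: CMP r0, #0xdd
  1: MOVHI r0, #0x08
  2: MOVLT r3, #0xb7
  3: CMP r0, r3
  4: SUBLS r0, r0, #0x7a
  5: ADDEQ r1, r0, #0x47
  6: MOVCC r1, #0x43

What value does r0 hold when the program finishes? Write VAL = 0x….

[0] flags=1000 → (cmp)
[1] flags=1000 HI?F → skip
[2] flags=1000 LT?T → r3=0xb7
[3] flags=1000 → (cmp)
[4] flags=1000 LS?T → r0=0x24
[5] flags=1000 EQ?F → skip
[6] flags=1000 CC?T → r1=0x43

VAL = 0x24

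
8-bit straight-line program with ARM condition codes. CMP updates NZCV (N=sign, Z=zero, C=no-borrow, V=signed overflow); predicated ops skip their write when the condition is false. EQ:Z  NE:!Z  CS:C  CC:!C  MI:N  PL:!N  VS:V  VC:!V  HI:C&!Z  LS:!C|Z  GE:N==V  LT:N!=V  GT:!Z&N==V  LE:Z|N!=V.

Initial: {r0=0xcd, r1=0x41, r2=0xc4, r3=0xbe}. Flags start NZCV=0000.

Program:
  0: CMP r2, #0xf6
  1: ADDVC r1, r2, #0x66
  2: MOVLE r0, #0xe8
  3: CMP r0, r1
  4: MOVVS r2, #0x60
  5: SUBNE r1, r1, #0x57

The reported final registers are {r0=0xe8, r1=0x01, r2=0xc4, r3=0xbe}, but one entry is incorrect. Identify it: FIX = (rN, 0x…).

FIX = (r1, 0xd3)

[0] flags=1000 → (cmp)
[1] flags=1000 VC?T → r1=0x2a
[2] flags=1000 LE?T → r0=0xe8
[3] flags=1010 → (cmp)
[4] flags=1010 VS?F → skip
[5] flags=1010 NE?T → r1=0xd3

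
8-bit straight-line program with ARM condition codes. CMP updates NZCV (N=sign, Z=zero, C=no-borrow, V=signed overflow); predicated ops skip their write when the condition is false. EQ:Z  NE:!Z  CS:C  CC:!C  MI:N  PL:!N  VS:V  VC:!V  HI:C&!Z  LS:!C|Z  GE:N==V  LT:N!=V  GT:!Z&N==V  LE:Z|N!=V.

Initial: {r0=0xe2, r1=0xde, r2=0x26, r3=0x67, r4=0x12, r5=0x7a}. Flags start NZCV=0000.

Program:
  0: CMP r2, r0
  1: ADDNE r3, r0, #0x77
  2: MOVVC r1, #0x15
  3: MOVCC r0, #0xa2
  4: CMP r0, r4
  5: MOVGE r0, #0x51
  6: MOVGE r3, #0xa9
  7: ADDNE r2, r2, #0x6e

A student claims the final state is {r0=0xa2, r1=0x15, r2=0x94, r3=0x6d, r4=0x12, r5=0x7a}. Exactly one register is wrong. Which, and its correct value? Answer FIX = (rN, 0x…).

FIX = (r3, 0x59)

0: ✓ CMP  NZCV=0000
1: ✓ ADDNE  r3←0x59
2: ✓ MOVVC  r1←0x15
3: ✓ MOVCC  r0←0xa2
4: ✓ CMP  NZCV=1010
5: · MOVGE
6: · MOVGE
7: ✓ ADDNE  r2←0x94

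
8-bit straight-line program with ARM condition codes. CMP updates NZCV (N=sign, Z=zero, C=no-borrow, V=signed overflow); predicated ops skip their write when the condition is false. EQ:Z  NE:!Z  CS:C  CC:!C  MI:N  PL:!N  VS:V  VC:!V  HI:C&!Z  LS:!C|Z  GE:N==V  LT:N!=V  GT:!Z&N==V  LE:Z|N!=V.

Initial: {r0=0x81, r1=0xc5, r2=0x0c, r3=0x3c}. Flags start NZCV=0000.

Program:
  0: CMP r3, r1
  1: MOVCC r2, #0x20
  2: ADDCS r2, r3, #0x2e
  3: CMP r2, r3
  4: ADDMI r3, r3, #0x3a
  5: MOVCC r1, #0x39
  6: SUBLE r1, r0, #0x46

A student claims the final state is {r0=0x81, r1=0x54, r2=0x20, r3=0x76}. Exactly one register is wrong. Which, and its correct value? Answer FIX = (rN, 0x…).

[0] flags=0000 → (cmp)
[1] flags=0000 CC?T → r2=0x20
[2] flags=0000 CS?F → skip
[3] flags=1000 → (cmp)
[4] flags=1000 MI?T → r3=0x76
[5] flags=1000 CC?T → r1=0x39
[6] flags=1000 LE?T → r1=0x3b

FIX = (r1, 0x3b)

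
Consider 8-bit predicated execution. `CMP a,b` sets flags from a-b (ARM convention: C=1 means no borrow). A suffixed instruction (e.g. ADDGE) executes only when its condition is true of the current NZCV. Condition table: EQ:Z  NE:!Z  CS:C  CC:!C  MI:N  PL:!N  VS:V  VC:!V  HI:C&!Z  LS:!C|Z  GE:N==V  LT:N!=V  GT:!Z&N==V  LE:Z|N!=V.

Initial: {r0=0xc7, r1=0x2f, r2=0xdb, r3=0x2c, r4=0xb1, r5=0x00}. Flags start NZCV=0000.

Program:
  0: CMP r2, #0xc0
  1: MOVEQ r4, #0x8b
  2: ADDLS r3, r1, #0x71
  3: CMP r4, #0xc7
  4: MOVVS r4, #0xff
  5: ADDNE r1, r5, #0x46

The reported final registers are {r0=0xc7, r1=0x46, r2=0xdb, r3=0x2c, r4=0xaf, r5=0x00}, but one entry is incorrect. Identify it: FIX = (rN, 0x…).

[0] flags=0010 → (cmp)
[1] flags=0010 EQ?F → skip
[2] flags=0010 LS?F → skip
[3] flags=1000 → (cmp)
[4] flags=1000 VS?F → skip
[5] flags=1000 NE?T → r1=0x46

FIX = (r4, 0xb1)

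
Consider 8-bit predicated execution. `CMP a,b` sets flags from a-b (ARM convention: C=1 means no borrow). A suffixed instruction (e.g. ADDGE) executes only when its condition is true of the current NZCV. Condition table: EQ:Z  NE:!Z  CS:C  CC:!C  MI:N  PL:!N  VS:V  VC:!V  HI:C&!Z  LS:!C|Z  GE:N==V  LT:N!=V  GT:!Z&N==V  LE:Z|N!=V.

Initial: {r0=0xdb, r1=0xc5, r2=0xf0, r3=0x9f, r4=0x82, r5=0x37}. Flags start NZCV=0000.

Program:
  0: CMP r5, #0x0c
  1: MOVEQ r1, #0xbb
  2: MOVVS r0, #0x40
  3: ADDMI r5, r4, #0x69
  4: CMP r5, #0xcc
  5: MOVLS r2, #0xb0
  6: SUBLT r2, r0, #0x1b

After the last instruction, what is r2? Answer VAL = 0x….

[0] flags=0010 → (cmp)
[1] flags=0010 EQ?F → skip
[2] flags=0010 VS?F → skip
[3] flags=0010 MI?F → skip
[4] flags=0000 → (cmp)
[5] flags=0000 LS?T → r2=0xb0
[6] flags=0000 LT?F → skip

VAL = 0xb0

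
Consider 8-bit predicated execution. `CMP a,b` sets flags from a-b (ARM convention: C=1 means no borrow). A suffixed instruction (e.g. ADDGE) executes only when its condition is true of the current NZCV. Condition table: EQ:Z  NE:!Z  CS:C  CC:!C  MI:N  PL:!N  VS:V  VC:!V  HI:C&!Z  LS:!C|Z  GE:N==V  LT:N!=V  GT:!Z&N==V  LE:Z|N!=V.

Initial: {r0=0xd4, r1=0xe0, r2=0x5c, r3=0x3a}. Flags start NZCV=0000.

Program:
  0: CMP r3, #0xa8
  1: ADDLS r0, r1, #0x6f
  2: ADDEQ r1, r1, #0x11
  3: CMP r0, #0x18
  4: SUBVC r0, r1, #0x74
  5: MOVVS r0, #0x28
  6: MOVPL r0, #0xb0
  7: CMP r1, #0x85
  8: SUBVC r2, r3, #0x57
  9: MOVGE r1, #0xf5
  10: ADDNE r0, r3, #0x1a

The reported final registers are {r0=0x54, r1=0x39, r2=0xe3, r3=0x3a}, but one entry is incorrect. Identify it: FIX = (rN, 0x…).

0: ✓ CMP  NZCV=1001
1: ✓ ADDLS  r0←0x4f
2: · ADDEQ
3: ✓ CMP  NZCV=0010
4: ✓ SUBVC  r0←0x6c
5: · MOVVS
6: ✓ MOVPL  r0←0xb0
7: ✓ CMP  NZCV=0010
8: ✓ SUBVC  r2←0xe3
9: ✓ MOVGE  r1←0xf5
10: ✓ ADDNE  r0←0x54

FIX = (r1, 0xf5)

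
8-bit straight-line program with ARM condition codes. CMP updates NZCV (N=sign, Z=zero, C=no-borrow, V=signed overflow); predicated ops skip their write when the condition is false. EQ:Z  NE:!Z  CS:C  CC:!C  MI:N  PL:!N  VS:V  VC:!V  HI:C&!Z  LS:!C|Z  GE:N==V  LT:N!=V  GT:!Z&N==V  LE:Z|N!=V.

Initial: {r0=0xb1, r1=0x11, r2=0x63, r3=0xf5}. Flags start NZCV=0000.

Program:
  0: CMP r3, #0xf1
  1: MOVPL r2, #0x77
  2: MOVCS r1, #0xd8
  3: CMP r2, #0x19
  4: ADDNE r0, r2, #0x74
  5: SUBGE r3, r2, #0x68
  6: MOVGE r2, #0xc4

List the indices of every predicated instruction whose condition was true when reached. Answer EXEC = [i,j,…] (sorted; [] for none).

EXEC = [1,2,4,5,6]

0: ✓ CMP  NZCV=0010
1: ✓ MOVPL  r2←0x77
2: ✓ MOVCS  r1←0xd8
3: ✓ CMP  NZCV=0010
4: ✓ ADDNE  r0←0xeb
5: ✓ SUBGE  r3←0x0f
6: ✓ MOVGE  r2←0xc4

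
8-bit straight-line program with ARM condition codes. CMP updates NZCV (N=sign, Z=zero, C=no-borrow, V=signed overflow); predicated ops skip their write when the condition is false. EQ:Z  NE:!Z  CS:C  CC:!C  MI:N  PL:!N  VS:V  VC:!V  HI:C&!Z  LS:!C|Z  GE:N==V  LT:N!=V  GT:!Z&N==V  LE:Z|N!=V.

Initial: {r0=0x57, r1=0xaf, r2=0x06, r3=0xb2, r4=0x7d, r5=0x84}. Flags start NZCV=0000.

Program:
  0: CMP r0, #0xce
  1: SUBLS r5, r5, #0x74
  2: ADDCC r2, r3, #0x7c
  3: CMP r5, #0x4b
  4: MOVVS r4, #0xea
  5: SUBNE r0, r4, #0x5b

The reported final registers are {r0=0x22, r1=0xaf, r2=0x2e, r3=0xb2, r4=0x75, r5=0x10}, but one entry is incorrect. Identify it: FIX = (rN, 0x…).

FIX = (r4, 0x7d)

0: ✓ CMP  NZCV=1001
1: ✓ SUBLS  r5←0x10
2: ✓ ADDCC  r2←0x2e
3: ✓ CMP  NZCV=1000
4: · MOVVS
5: ✓ SUBNE  r0←0x22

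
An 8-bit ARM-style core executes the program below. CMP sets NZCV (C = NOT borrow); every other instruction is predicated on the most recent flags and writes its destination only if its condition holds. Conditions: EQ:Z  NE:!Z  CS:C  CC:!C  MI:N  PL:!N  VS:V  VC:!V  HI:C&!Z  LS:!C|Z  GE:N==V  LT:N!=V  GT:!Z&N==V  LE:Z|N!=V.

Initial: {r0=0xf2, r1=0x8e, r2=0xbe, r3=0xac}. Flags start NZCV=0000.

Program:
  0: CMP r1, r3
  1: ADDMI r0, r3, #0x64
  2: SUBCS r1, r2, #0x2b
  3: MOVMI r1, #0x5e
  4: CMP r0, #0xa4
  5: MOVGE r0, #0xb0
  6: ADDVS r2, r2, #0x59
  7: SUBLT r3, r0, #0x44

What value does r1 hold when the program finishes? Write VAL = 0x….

0: ✓ CMP  NZCV=1000
1: ✓ ADDMI  r0←0x10
2: · SUBCS
3: ✓ MOVMI  r1←0x5e
4: ✓ CMP  NZCV=0000
5: ✓ MOVGE  r0←0xb0
6: · ADDVS
7: · SUBLT

VAL = 0x5e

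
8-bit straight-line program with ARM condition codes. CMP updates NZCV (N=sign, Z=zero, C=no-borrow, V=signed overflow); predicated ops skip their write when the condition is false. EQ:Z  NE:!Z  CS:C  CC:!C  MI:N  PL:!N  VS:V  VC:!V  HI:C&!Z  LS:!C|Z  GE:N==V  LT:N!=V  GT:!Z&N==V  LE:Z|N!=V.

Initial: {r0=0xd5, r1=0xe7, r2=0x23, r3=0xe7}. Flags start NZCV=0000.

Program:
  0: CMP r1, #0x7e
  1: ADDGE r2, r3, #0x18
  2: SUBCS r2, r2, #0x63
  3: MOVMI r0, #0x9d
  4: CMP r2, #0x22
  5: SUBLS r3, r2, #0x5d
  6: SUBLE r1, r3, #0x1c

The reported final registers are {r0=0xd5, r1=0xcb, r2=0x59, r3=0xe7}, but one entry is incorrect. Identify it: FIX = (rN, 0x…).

FIX = (r2, 0xc0)

0: ✓ CMP  NZCV=0011
1: · ADDGE
2: ✓ SUBCS  r2←0xc0
3: · MOVMI
4: ✓ CMP  NZCV=1010
5: · SUBLS
6: ✓ SUBLE  r1←0xcb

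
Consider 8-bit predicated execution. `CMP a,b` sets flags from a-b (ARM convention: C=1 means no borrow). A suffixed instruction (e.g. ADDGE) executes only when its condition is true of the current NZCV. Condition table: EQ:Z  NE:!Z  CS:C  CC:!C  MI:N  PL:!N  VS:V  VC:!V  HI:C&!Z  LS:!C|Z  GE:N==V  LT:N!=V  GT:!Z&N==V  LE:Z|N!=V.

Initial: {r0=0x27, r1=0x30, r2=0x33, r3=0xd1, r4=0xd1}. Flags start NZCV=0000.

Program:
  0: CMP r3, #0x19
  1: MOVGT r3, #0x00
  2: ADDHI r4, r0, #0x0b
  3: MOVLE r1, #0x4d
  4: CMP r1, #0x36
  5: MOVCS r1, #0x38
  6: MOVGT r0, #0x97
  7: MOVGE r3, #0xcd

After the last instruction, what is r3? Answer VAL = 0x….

[0] flags=1010 → (cmp)
[1] flags=1010 GT?F → skip
[2] flags=1010 HI?T → r4=0x32
[3] flags=1010 LE?T → r1=0x4d
[4] flags=0010 → (cmp)
[5] flags=0010 CS?T → r1=0x38
[6] flags=0010 GT?T → r0=0x97
[7] flags=0010 GE?T → r3=0xcd

VAL = 0xcd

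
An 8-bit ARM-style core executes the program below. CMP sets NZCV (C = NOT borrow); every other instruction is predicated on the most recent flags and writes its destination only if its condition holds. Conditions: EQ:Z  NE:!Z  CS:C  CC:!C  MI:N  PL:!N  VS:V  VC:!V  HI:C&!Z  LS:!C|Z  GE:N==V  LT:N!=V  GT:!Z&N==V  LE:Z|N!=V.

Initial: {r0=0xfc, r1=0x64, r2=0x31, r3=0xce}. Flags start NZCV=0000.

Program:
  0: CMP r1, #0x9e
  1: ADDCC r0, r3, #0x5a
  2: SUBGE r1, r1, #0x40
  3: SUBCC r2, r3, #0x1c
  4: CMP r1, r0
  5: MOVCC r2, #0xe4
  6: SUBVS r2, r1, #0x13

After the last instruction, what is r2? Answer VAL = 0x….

[0] flags=1001 → (cmp)
[1] flags=1001 CC?T → r0=0x28
[2] flags=1001 GE?T → r1=0x24
[3] flags=1001 CC?T → r2=0xb2
[4] flags=1000 → (cmp)
[5] flags=1000 CC?T → r2=0xe4
[6] flags=1000 VS?F → skip

VAL = 0xe4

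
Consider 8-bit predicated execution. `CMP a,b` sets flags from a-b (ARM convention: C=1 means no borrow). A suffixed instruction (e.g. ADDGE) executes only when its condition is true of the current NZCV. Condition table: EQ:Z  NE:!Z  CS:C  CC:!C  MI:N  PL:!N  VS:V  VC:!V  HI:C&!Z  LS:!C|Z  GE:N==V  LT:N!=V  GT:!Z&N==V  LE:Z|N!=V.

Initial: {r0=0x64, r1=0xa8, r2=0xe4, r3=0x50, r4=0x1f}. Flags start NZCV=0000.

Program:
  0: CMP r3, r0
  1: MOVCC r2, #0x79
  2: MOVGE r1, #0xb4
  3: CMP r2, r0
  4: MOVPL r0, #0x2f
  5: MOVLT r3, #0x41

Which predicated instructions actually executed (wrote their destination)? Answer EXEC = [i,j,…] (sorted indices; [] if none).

0: ✓ CMP  NZCV=1000
1: ✓ MOVCC  r2←0x79
2: · MOVGE
3: ✓ CMP  NZCV=0010
4: ✓ MOVPL  r0←0x2f
5: · MOVLT

EXEC = [1,4]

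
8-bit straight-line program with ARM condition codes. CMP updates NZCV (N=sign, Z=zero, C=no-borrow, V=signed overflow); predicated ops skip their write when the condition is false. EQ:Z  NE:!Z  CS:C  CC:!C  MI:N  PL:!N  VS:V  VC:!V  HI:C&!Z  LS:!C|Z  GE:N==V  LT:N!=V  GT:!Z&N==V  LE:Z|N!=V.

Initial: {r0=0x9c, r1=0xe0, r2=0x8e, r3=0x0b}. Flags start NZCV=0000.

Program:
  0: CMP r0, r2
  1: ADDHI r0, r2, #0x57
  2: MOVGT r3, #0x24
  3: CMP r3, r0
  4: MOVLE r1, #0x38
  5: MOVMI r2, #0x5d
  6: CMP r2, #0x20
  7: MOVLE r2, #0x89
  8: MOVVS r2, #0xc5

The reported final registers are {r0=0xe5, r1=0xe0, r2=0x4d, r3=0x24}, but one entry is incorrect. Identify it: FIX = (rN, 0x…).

FIX = (r2, 0xc5)

0: ✓ CMP  NZCV=0010
1: ✓ ADDHI  r0←0xe5
2: ✓ MOVGT  r3←0x24
3: ✓ CMP  NZCV=0000
4: · MOVLE
5: · MOVMI
6: ✓ CMP  NZCV=0011
7: ✓ MOVLE  r2←0x89
8: ✓ MOVVS  r2←0xc5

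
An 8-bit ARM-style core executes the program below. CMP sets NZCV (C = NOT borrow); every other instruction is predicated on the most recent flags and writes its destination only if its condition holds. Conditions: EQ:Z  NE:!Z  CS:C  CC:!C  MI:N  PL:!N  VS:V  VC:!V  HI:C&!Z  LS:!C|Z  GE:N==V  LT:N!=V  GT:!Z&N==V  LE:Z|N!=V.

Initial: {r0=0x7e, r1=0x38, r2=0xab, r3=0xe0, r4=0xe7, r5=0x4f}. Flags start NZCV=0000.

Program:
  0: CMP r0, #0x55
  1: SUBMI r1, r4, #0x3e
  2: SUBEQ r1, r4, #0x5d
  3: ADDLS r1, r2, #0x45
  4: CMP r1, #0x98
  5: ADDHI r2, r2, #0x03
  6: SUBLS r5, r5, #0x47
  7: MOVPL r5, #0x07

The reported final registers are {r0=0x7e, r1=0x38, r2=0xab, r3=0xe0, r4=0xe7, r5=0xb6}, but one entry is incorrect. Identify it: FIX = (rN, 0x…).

[0] flags=0010 → (cmp)
[1] flags=0010 MI?F → skip
[2] flags=0010 EQ?F → skip
[3] flags=0010 LS?F → skip
[4] flags=1001 → (cmp)
[5] flags=1001 HI?F → skip
[6] flags=1001 LS?T → r5=0x08
[7] flags=1001 PL?F → skip

FIX = (r5, 0x08)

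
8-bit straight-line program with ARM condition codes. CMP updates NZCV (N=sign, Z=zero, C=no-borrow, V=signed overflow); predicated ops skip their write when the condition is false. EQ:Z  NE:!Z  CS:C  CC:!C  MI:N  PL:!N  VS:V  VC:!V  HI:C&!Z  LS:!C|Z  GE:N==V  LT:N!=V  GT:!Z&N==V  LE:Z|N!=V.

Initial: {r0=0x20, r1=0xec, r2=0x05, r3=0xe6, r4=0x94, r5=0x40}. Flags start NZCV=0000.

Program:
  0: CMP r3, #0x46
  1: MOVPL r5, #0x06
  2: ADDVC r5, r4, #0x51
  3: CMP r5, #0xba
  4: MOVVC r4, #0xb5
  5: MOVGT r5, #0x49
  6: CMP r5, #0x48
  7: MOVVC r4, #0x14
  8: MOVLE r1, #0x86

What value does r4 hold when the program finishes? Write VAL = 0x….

VAL = 0x14

0: ✓ CMP  NZCV=1010
1: · MOVPL
2: ✓ ADDVC  r5←0xe5
3: ✓ CMP  NZCV=0010
4: ✓ MOVVC  r4←0xb5
5: ✓ MOVGT  r5←0x49
6: ✓ CMP  NZCV=0010
7: ✓ MOVVC  r4←0x14
8: · MOVLE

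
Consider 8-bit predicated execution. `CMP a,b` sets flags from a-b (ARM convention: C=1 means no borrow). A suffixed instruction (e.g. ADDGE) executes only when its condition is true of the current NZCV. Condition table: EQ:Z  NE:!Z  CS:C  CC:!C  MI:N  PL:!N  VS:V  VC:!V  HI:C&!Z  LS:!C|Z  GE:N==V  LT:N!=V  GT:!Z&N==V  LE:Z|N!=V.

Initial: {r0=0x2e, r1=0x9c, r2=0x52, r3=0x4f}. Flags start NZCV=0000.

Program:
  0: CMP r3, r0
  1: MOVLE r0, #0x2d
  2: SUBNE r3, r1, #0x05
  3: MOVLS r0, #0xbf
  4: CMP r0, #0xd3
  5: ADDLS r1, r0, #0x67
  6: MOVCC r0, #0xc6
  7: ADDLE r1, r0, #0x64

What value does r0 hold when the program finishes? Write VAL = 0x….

VAL = 0xc6

0: ✓ CMP  NZCV=0010
1: · MOVLE
2: ✓ SUBNE  r3←0x97
3: · MOVLS
4: ✓ CMP  NZCV=0000
5: ✓ ADDLS  r1←0x95
6: ✓ MOVCC  r0←0xc6
7: · ADDLE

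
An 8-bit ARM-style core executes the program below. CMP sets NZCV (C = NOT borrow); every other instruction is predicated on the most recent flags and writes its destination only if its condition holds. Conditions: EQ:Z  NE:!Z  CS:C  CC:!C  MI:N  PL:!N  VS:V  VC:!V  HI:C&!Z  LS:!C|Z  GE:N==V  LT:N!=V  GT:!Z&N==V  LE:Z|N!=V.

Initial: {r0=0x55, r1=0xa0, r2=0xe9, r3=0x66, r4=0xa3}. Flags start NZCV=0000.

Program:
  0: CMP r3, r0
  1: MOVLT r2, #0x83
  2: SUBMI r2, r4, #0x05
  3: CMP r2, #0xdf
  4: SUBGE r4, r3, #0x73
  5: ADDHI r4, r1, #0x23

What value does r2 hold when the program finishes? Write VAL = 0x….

0: ✓ CMP  NZCV=0010
1: · MOVLT
2: · SUBMI
3: ✓ CMP  NZCV=0010
4: ✓ SUBGE  r4←0xf3
5: ✓ ADDHI  r4←0xc3

VAL = 0xe9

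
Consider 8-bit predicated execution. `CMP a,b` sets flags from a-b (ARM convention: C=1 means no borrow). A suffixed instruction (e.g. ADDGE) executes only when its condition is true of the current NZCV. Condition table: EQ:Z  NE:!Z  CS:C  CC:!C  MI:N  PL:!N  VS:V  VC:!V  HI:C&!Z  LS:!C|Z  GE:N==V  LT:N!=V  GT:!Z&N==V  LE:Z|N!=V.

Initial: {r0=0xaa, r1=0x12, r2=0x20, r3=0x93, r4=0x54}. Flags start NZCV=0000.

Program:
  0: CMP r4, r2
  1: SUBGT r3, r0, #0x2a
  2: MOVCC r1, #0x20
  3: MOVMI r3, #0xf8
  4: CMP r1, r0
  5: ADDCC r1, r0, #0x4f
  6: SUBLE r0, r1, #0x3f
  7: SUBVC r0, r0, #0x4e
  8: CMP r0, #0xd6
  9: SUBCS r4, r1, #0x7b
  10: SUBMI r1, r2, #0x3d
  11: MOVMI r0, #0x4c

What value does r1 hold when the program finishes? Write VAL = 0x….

[0] flags=0010 → (cmp)
[1] flags=0010 GT?T → r3=0x80
[2] flags=0010 CC?F → skip
[3] flags=0010 MI?F → skip
[4] flags=0000 → (cmp)
[5] flags=0000 CC?T → r1=0xf9
[6] flags=0000 LE?F → skip
[7] flags=0000 VC?T → r0=0x5c
[8] flags=1001 → (cmp)
[9] flags=1001 CS?F → skip
[10] flags=1001 MI?T → r1=0xe3
[11] flags=1001 MI?T → r0=0x4c

VAL = 0xe3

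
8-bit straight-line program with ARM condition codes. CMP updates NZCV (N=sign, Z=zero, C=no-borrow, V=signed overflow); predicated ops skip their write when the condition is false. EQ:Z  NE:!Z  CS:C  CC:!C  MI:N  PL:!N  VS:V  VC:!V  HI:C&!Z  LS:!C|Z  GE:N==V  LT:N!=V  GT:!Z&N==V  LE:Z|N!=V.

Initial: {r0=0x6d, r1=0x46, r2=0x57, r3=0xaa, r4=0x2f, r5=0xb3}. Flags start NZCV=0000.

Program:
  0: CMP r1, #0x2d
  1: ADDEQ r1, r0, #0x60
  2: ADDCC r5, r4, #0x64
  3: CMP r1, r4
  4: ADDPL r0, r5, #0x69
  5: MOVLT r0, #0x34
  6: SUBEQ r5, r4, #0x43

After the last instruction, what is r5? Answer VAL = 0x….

[0] flags=0010 → (cmp)
[1] flags=0010 EQ?F → skip
[2] flags=0010 CC?F → skip
[3] flags=0010 → (cmp)
[4] flags=0010 PL?T → r0=0x1c
[5] flags=0010 LT?F → skip
[6] flags=0010 EQ?F → skip

VAL = 0xb3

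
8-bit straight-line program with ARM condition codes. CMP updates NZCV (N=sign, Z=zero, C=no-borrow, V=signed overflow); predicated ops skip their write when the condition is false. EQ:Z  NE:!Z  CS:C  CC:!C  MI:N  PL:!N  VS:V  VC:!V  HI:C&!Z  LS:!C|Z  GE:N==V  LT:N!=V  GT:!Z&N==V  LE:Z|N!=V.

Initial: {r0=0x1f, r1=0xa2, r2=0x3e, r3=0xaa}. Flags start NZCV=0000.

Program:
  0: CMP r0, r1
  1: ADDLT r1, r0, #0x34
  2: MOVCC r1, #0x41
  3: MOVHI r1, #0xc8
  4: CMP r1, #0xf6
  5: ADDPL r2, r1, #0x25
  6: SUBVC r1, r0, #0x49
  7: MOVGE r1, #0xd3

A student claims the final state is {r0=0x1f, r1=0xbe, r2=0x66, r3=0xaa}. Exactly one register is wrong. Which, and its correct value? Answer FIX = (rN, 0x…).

FIX = (r1, 0xd3)

[0] flags=0000 → (cmp)
[1] flags=0000 LT?F → skip
[2] flags=0000 CC?T → r1=0x41
[3] flags=0000 HI?F → skip
[4] flags=0000 → (cmp)
[5] flags=0000 PL?T → r2=0x66
[6] flags=0000 VC?T → r1=0xd6
[7] flags=0000 GE?T → r1=0xd3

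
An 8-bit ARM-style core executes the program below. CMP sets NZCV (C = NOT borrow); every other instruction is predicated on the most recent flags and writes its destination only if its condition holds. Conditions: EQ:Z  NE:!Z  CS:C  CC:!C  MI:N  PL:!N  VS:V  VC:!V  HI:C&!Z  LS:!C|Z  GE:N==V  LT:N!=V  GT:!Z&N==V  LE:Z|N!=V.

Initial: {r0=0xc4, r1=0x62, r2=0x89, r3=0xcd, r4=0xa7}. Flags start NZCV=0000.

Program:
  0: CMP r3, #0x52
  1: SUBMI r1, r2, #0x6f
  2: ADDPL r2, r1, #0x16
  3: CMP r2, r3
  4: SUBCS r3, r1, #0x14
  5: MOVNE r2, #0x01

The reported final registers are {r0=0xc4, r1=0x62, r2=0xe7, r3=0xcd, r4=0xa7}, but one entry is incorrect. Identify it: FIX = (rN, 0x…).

FIX = (r2, 0x01)

[0] flags=0011 → (cmp)
[1] flags=0011 MI?F → skip
[2] flags=0011 PL?T → r2=0x78
[3] flags=1001 → (cmp)
[4] flags=1001 CS?F → skip
[5] flags=1001 NE?T → r2=0x01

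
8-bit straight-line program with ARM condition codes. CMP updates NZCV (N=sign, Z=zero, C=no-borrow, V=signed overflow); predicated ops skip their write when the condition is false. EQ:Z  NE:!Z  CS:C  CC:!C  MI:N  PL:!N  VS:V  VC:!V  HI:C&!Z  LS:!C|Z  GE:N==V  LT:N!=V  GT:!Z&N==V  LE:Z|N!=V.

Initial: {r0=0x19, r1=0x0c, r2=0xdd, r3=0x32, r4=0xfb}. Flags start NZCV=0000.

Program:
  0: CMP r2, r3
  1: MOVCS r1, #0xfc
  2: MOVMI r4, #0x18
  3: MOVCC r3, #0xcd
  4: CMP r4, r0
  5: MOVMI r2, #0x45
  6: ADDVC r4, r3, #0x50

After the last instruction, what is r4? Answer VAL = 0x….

[0] flags=1010 → (cmp)
[1] flags=1010 CS?T → r1=0xfc
[2] flags=1010 MI?T → r4=0x18
[3] flags=1010 CC?F → skip
[4] flags=1000 → (cmp)
[5] flags=1000 MI?T → r2=0x45
[6] flags=1000 VC?T → r4=0x82

VAL = 0x82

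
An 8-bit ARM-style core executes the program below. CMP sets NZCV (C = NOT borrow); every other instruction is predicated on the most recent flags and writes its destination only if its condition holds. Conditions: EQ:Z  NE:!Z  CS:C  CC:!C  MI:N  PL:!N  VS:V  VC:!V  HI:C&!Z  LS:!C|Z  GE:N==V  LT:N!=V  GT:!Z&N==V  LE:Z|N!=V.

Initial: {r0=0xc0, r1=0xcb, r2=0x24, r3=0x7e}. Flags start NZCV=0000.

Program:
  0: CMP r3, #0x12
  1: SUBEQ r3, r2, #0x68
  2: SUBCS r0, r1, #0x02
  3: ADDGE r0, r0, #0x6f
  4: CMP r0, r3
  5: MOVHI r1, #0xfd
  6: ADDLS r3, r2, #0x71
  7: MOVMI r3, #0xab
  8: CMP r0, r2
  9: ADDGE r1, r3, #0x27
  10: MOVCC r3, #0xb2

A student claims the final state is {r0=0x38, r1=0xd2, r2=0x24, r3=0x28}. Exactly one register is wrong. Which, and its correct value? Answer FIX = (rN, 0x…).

[0] flags=0010 → (cmp)
[1] flags=0010 EQ?F → skip
[2] flags=0010 CS?T → r0=0xc9
[3] flags=0010 GE?T → r0=0x38
[4] flags=1000 → (cmp)
[5] flags=1000 HI?F → skip
[6] flags=1000 LS?T → r3=0x95
[7] flags=1000 MI?T → r3=0xab
[8] flags=0010 → (cmp)
[9] flags=0010 GE?T → r1=0xd2
[10] flags=0010 CC?F → skip

FIX = (r3, 0xab)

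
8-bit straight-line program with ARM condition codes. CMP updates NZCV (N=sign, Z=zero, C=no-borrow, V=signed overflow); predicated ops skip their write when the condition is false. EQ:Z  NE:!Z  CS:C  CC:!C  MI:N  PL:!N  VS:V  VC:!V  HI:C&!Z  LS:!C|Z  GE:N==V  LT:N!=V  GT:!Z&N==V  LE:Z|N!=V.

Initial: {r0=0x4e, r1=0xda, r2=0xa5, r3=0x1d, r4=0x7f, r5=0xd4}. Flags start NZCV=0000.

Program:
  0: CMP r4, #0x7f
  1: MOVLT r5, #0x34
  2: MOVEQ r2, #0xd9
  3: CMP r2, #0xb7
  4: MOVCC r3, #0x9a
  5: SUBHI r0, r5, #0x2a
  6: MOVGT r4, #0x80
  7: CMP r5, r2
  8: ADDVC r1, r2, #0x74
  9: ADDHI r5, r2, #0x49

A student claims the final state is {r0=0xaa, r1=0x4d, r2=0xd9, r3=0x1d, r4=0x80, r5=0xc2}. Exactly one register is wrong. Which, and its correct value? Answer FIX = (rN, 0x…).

FIX = (r5, 0xd4)

[0] flags=0110 → (cmp)
[1] flags=0110 LT?F → skip
[2] flags=0110 EQ?T → r2=0xd9
[3] flags=0010 → (cmp)
[4] flags=0010 CC?F → skip
[5] flags=0010 HI?T → r0=0xaa
[6] flags=0010 GT?T → r4=0x80
[7] flags=1000 → (cmp)
[8] flags=1000 VC?T → r1=0x4d
[9] flags=1000 HI?F → skip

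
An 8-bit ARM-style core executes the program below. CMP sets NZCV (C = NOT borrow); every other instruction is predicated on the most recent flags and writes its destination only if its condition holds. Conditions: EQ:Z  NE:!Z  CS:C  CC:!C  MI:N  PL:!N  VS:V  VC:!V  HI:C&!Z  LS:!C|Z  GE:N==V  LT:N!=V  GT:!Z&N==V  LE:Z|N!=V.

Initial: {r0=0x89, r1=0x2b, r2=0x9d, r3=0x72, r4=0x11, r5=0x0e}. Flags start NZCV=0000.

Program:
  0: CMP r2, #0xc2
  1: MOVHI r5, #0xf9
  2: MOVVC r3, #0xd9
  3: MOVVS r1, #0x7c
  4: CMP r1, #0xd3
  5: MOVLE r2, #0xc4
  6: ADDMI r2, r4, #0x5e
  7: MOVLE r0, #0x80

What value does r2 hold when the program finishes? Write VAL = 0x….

0: ✓ CMP  NZCV=1000
1: · MOVHI
2: ✓ MOVVC  r3←0xd9
3: · MOVVS
4: ✓ CMP  NZCV=0000
5: · MOVLE
6: · ADDMI
7: · MOVLE

VAL = 0x9d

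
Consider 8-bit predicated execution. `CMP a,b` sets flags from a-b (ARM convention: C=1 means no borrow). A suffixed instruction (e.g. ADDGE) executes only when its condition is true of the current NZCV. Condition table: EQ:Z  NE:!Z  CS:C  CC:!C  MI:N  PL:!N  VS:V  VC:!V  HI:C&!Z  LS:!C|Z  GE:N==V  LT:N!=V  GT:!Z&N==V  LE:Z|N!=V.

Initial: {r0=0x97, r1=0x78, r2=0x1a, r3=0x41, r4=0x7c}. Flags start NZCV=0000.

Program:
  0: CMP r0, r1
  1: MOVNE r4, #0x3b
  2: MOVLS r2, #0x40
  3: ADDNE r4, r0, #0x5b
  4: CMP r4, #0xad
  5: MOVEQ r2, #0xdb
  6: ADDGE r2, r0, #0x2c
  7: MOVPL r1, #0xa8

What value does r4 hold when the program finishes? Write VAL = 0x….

VAL = 0xf2

[0] flags=0011 → (cmp)
[1] flags=0011 NE?T → r4=0x3b
[2] flags=0011 LS?F → skip
[3] flags=0011 NE?T → r4=0xf2
[4] flags=0010 → (cmp)
[5] flags=0010 EQ?F → skip
[6] flags=0010 GE?T → r2=0xc3
[7] flags=0010 PL?T → r1=0xa8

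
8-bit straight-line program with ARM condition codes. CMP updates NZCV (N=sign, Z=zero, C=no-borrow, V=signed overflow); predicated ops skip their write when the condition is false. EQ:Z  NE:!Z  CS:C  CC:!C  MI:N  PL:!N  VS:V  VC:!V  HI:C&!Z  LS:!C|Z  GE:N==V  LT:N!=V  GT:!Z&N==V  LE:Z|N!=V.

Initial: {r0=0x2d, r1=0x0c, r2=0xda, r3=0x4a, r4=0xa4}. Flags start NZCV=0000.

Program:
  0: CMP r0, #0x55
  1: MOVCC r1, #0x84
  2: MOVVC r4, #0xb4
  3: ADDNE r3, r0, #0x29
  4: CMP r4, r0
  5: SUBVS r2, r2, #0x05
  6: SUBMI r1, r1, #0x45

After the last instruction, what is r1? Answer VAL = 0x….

[0] flags=1000 → (cmp)
[1] flags=1000 CC?T → r1=0x84
[2] flags=1000 VC?T → r4=0xb4
[3] flags=1000 NE?T → r3=0x56
[4] flags=1010 → (cmp)
[5] flags=1010 VS?F → skip
[6] flags=1010 MI?T → r1=0x3f

VAL = 0x3f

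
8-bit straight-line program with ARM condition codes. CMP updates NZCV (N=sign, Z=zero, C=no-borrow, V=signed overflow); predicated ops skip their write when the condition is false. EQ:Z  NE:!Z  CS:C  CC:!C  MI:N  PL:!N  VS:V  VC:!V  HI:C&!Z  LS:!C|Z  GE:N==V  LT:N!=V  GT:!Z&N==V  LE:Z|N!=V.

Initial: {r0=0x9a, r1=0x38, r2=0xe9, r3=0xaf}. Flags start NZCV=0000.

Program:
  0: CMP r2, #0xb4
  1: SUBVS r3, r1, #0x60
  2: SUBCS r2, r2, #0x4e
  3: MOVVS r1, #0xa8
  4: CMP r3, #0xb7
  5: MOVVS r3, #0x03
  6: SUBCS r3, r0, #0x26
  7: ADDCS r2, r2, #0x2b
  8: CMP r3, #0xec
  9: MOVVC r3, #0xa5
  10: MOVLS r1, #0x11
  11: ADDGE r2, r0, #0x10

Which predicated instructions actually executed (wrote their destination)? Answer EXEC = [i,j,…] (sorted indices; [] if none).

0: ✓ CMP  NZCV=0010
1: · SUBVS
2: ✓ SUBCS  r2←0x9b
3: · MOVVS
4: ✓ CMP  NZCV=1000
5: · MOVVS
6: · SUBCS
7: · ADDCS
8: ✓ CMP  NZCV=1000
9: ✓ MOVVC  r3←0xa5
10: ✓ MOVLS  r1←0x11
11: · ADDGE

EXEC = [2,9,10]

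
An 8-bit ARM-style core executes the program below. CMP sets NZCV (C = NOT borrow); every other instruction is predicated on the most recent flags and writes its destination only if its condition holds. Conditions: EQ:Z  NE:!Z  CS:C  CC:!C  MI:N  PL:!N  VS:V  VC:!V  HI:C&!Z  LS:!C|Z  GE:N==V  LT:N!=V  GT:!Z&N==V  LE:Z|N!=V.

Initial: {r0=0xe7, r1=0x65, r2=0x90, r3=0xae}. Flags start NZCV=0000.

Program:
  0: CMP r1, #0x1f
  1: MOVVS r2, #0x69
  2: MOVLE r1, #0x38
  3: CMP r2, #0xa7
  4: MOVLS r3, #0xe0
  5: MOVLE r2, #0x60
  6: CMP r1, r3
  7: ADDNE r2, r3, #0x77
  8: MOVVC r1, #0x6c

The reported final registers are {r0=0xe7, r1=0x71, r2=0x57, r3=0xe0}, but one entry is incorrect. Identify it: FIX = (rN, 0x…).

FIX = (r1, 0x65)

[0] flags=0010 → (cmp)
[1] flags=0010 VS?F → skip
[2] flags=0010 LE?F → skip
[3] flags=1000 → (cmp)
[4] flags=1000 LS?T → r3=0xe0
[5] flags=1000 LE?T → r2=0x60
[6] flags=1001 → (cmp)
[7] flags=1001 NE?T → r2=0x57
[8] flags=1001 VC?F → skip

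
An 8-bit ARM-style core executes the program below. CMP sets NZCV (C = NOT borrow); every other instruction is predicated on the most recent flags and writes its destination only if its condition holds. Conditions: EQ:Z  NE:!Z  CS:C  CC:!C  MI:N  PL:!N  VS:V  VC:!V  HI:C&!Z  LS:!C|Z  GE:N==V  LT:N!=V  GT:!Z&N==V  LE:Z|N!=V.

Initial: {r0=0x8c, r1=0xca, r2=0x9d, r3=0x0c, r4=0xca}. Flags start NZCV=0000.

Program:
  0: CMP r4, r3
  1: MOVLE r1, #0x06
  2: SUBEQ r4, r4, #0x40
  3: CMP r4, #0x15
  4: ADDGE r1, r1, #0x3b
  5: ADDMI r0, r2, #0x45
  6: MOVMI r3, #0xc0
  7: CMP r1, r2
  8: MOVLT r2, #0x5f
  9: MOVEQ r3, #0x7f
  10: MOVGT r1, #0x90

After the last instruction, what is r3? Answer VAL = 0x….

[0] flags=1010 → (cmp)
[1] flags=1010 LE?T → r1=0x06
[2] flags=1010 EQ?F → skip
[3] flags=1010 → (cmp)
[4] flags=1010 GE?F → skip
[5] flags=1010 MI?T → r0=0xe2
[6] flags=1010 MI?T → r3=0xc0
[7] flags=0000 → (cmp)
[8] flags=0000 LT?F → skip
[9] flags=0000 EQ?F → skip
[10] flags=0000 GT?T → r1=0x90

VAL = 0xc0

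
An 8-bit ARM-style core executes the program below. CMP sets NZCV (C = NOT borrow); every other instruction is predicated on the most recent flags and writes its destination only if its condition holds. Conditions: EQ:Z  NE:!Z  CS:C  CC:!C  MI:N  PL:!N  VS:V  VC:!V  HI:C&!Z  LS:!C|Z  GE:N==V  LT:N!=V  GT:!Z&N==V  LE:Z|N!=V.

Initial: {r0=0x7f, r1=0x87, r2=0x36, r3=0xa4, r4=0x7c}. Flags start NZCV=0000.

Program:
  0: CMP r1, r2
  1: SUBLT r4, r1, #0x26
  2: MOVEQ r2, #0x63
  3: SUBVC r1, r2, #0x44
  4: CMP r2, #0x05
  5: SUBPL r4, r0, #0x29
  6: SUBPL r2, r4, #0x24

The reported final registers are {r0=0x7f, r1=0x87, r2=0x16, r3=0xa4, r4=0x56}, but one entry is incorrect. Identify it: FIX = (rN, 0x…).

[0] flags=0011 → (cmp)
[1] flags=0011 LT?T → r4=0x61
[2] flags=0011 EQ?F → skip
[3] flags=0011 VC?F → skip
[4] flags=0010 → (cmp)
[5] flags=0010 PL?T → r4=0x56
[6] flags=0010 PL?T → r2=0x32

FIX = (r2, 0x32)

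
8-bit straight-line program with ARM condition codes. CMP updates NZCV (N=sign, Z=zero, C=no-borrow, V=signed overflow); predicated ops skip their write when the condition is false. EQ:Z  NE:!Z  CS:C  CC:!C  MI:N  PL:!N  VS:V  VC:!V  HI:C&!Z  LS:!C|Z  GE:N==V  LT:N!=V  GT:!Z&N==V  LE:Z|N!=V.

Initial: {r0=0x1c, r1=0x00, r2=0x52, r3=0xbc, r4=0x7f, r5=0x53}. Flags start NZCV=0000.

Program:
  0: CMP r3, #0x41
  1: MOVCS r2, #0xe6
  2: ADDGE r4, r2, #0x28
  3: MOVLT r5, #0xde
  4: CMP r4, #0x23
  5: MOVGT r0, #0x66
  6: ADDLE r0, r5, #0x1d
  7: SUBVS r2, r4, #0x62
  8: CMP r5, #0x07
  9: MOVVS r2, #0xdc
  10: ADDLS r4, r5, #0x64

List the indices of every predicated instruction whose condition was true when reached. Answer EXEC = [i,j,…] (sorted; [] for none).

EXEC = [1,3,5]

[0] flags=0011 → (cmp)
[1] flags=0011 CS?T → r2=0xe6
[2] flags=0011 GE?F → skip
[3] flags=0011 LT?T → r5=0xde
[4] flags=0010 → (cmp)
[5] flags=0010 GT?T → r0=0x66
[6] flags=0010 LE?F → skip
[7] flags=0010 VS?F → skip
[8] flags=1010 → (cmp)
[9] flags=1010 VS?F → skip
[10] flags=1010 LS?F → skip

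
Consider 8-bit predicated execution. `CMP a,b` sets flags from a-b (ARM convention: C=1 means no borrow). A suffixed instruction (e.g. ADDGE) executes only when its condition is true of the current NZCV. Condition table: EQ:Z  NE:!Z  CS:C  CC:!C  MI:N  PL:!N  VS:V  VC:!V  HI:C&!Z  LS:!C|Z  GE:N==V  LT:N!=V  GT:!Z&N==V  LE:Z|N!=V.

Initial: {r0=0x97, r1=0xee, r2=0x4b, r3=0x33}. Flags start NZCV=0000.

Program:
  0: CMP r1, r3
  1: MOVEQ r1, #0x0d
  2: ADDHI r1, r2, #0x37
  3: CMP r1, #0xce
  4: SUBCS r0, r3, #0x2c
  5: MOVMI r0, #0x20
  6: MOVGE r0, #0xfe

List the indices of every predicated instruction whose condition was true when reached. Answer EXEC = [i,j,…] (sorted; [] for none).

EXEC = [2,5]

0: ✓ CMP  NZCV=1010
1: · MOVEQ
2: ✓ ADDHI  r1←0x82
3: ✓ CMP  NZCV=1000
4: · SUBCS
5: ✓ MOVMI  r0←0x20
6: · MOVGE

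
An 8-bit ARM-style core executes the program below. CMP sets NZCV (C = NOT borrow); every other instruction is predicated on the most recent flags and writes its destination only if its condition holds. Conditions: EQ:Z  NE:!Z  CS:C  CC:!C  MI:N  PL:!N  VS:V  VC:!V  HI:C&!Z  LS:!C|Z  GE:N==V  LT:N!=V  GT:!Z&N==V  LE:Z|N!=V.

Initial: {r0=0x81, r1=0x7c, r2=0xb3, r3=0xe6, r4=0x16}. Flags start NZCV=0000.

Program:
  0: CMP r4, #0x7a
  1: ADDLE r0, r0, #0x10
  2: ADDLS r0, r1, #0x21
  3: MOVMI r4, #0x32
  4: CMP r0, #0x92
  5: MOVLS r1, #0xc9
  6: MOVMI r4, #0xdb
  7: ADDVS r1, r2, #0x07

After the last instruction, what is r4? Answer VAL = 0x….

0: ✓ CMP  NZCV=1000
1: ✓ ADDLE  r0←0x91
2: ✓ ADDLS  r0←0x9d
3: ✓ MOVMI  r4←0x32
4: ✓ CMP  NZCV=0010
5: · MOVLS
6: · MOVMI
7: · ADDVS

VAL = 0x32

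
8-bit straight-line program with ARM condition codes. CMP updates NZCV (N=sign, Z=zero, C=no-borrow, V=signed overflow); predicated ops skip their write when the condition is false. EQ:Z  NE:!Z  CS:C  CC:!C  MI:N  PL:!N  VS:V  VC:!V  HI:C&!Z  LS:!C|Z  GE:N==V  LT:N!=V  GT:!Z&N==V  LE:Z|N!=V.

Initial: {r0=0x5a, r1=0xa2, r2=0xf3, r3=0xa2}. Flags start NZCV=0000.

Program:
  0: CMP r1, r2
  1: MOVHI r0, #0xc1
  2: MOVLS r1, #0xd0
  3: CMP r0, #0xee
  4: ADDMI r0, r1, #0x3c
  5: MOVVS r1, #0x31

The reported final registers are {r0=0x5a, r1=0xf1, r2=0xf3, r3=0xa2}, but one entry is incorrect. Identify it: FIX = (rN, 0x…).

[0] flags=1000 → (cmp)
[1] flags=1000 HI?F → skip
[2] flags=1000 LS?T → r1=0xd0
[3] flags=0000 → (cmp)
[4] flags=0000 MI?F → skip
[5] flags=0000 VS?F → skip

FIX = (r1, 0xd0)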